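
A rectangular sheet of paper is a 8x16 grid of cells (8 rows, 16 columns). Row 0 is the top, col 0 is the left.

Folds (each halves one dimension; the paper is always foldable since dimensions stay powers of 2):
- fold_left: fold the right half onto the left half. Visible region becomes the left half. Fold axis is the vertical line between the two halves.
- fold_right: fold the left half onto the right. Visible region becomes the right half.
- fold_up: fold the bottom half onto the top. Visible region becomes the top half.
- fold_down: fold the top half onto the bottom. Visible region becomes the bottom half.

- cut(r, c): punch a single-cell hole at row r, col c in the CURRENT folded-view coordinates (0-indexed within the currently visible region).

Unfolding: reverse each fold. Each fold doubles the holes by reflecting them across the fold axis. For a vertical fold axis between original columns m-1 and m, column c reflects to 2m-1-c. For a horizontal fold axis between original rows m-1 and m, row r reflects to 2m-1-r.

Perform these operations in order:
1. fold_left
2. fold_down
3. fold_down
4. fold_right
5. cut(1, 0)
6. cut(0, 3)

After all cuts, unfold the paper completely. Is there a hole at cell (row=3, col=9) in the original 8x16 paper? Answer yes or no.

Op 1 fold_left: fold axis v@8; visible region now rows[0,8) x cols[0,8) = 8x8
Op 2 fold_down: fold axis h@4; visible region now rows[4,8) x cols[0,8) = 4x8
Op 3 fold_down: fold axis h@6; visible region now rows[6,8) x cols[0,8) = 2x8
Op 4 fold_right: fold axis v@4; visible region now rows[6,8) x cols[4,8) = 2x4
Op 5 cut(1, 0): punch at orig (7,4); cuts so far [(7, 4)]; region rows[6,8) x cols[4,8) = 2x4
Op 6 cut(0, 3): punch at orig (6,7); cuts so far [(6, 7), (7, 4)]; region rows[6,8) x cols[4,8) = 2x4
Unfold 1 (reflect across v@4): 4 holes -> [(6, 0), (6, 7), (7, 3), (7, 4)]
Unfold 2 (reflect across h@6): 8 holes -> [(4, 3), (4, 4), (5, 0), (5, 7), (6, 0), (6, 7), (7, 3), (7, 4)]
Unfold 3 (reflect across h@4): 16 holes -> [(0, 3), (0, 4), (1, 0), (1, 7), (2, 0), (2, 7), (3, 3), (3, 4), (4, 3), (4, 4), (5, 0), (5, 7), (6, 0), (6, 7), (7, 3), (7, 4)]
Unfold 4 (reflect across v@8): 32 holes -> [(0, 3), (0, 4), (0, 11), (0, 12), (1, 0), (1, 7), (1, 8), (1, 15), (2, 0), (2, 7), (2, 8), (2, 15), (3, 3), (3, 4), (3, 11), (3, 12), (4, 3), (4, 4), (4, 11), (4, 12), (5, 0), (5, 7), (5, 8), (5, 15), (6, 0), (6, 7), (6, 8), (6, 15), (7, 3), (7, 4), (7, 11), (7, 12)]
Holes: [(0, 3), (0, 4), (0, 11), (0, 12), (1, 0), (1, 7), (1, 8), (1, 15), (2, 0), (2, 7), (2, 8), (2, 15), (3, 3), (3, 4), (3, 11), (3, 12), (4, 3), (4, 4), (4, 11), (4, 12), (5, 0), (5, 7), (5, 8), (5, 15), (6, 0), (6, 7), (6, 8), (6, 15), (7, 3), (7, 4), (7, 11), (7, 12)]

Answer: no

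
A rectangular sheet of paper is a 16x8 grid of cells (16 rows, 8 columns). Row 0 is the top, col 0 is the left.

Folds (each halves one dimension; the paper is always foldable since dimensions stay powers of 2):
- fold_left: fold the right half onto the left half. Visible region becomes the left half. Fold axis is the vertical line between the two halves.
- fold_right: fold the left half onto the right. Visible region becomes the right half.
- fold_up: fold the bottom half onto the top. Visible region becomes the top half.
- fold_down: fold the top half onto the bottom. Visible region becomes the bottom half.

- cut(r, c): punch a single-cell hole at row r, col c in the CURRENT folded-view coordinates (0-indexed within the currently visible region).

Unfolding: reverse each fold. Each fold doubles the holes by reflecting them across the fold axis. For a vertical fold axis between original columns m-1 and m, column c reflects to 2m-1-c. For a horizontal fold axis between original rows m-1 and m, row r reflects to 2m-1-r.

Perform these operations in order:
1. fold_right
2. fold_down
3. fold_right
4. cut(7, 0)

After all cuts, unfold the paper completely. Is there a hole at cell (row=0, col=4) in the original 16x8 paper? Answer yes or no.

Op 1 fold_right: fold axis v@4; visible region now rows[0,16) x cols[4,8) = 16x4
Op 2 fold_down: fold axis h@8; visible region now rows[8,16) x cols[4,8) = 8x4
Op 3 fold_right: fold axis v@6; visible region now rows[8,16) x cols[6,8) = 8x2
Op 4 cut(7, 0): punch at orig (15,6); cuts so far [(15, 6)]; region rows[8,16) x cols[6,8) = 8x2
Unfold 1 (reflect across v@6): 2 holes -> [(15, 5), (15, 6)]
Unfold 2 (reflect across h@8): 4 holes -> [(0, 5), (0, 6), (15, 5), (15, 6)]
Unfold 3 (reflect across v@4): 8 holes -> [(0, 1), (0, 2), (0, 5), (0, 6), (15, 1), (15, 2), (15, 5), (15, 6)]
Holes: [(0, 1), (0, 2), (0, 5), (0, 6), (15, 1), (15, 2), (15, 5), (15, 6)]

Answer: no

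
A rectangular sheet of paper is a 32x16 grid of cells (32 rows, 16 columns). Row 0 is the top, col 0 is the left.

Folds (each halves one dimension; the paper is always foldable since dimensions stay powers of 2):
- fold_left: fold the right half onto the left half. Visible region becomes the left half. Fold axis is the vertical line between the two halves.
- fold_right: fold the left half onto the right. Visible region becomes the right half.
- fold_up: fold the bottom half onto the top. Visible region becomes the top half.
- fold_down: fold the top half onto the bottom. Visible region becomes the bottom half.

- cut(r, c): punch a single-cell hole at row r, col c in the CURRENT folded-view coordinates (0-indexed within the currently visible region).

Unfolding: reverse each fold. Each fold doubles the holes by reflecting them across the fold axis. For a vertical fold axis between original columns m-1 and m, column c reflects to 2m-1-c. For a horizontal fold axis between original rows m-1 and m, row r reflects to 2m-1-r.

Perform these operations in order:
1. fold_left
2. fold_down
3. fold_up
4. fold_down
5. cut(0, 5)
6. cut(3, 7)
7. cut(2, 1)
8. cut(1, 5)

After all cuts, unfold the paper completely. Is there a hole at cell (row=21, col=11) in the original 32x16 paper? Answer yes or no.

Answer: no

Derivation:
Op 1 fold_left: fold axis v@8; visible region now rows[0,32) x cols[0,8) = 32x8
Op 2 fold_down: fold axis h@16; visible region now rows[16,32) x cols[0,8) = 16x8
Op 3 fold_up: fold axis h@24; visible region now rows[16,24) x cols[0,8) = 8x8
Op 4 fold_down: fold axis h@20; visible region now rows[20,24) x cols[0,8) = 4x8
Op 5 cut(0, 5): punch at orig (20,5); cuts so far [(20, 5)]; region rows[20,24) x cols[0,8) = 4x8
Op 6 cut(3, 7): punch at orig (23,7); cuts so far [(20, 5), (23, 7)]; region rows[20,24) x cols[0,8) = 4x8
Op 7 cut(2, 1): punch at orig (22,1); cuts so far [(20, 5), (22, 1), (23, 7)]; region rows[20,24) x cols[0,8) = 4x8
Op 8 cut(1, 5): punch at orig (21,5); cuts so far [(20, 5), (21, 5), (22, 1), (23, 7)]; region rows[20,24) x cols[0,8) = 4x8
Unfold 1 (reflect across h@20): 8 holes -> [(16, 7), (17, 1), (18, 5), (19, 5), (20, 5), (21, 5), (22, 1), (23, 7)]
Unfold 2 (reflect across h@24): 16 holes -> [(16, 7), (17, 1), (18, 5), (19, 5), (20, 5), (21, 5), (22, 1), (23, 7), (24, 7), (25, 1), (26, 5), (27, 5), (28, 5), (29, 5), (30, 1), (31, 7)]
Unfold 3 (reflect across h@16): 32 holes -> [(0, 7), (1, 1), (2, 5), (3, 5), (4, 5), (5, 5), (6, 1), (7, 7), (8, 7), (9, 1), (10, 5), (11, 5), (12, 5), (13, 5), (14, 1), (15, 7), (16, 7), (17, 1), (18, 5), (19, 5), (20, 5), (21, 5), (22, 1), (23, 7), (24, 7), (25, 1), (26, 5), (27, 5), (28, 5), (29, 5), (30, 1), (31, 7)]
Unfold 4 (reflect across v@8): 64 holes -> [(0, 7), (0, 8), (1, 1), (1, 14), (2, 5), (2, 10), (3, 5), (3, 10), (4, 5), (4, 10), (5, 5), (5, 10), (6, 1), (6, 14), (7, 7), (7, 8), (8, 7), (8, 8), (9, 1), (9, 14), (10, 5), (10, 10), (11, 5), (11, 10), (12, 5), (12, 10), (13, 5), (13, 10), (14, 1), (14, 14), (15, 7), (15, 8), (16, 7), (16, 8), (17, 1), (17, 14), (18, 5), (18, 10), (19, 5), (19, 10), (20, 5), (20, 10), (21, 5), (21, 10), (22, 1), (22, 14), (23, 7), (23, 8), (24, 7), (24, 8), (25, 1), (25, 14), (26, 5), (26, 10), (27, 5), (27, 10), (28, 5), (28, 10), (29, 5), (29, 10), (30, 1), (30, 14), (31, 7), (31, 8)]
Holes: [(0, 7), (0, 8), (1, 1), (1, 14), (2, 5), (2, 10), (3, 5), (3, 10), (4, 5), (4, 10), (5, 5), (5, 10), (6, 1), (6, 14), (7, 7), (7, 8), (8, 7), (8, 8), (9, 1), (9, 14), (10, 5), (10, 10), (11, 5), (11, 10), (12, 5), (12, 10), (13, 5), (13, 10), (14, 1), (14, 14), (15, 7), (15, 8), (16, 7), (16, 8), (17, 1), (17, 14), (18, 5), (18, 10), (19, 5), (19, 10), (20, 5), (20, 10), (21, 5), (21, 10), (22, 1), (22, 14), (23, 7), (23, 8), (24, 7), (24, 8), (25, 1), (25, 14), (26, 5), (26, 10), (27, 5), (27, 10), (28, 5), (28, 10), (29, 5), (29, 10), (30, 1), (30, 14), (31, 7), (31, 8)]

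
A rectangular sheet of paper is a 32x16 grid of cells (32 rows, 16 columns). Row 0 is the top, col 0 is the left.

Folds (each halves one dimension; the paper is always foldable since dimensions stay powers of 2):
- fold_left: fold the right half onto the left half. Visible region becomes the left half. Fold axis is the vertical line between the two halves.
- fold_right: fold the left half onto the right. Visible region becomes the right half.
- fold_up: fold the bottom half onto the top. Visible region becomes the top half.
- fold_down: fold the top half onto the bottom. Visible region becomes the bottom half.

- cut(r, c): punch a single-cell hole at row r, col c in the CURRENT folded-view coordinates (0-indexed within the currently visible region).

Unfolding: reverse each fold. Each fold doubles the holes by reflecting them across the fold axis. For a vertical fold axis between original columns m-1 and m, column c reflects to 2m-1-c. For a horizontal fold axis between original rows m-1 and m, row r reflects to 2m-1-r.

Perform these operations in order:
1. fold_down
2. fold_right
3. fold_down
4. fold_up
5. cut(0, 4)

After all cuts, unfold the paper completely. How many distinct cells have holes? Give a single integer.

Answer: 16

Derivation:
Op 1 fold_down: fold axis h@16; visible region now rows[16,32) x cols[0,16) = 16x16
Op 2 fold_right: fold axis v@8; visible region now rows[16,32) x cols[8,16) = 16x8
Op 3 fold_down: fold axis h@24; visible region now rows[24,32) x cols[8,16) = 8x8
Op 4 fold_up: fold axis h@28; visible region now rows[24,28) x cols[8,16) = 4x8
Op 5 cut(0, 4): punch at orig (24,12); cuts so far [(24, 12)]; region rows[24,28) x cols[8,16) = 4x8
Unfold 1 (reflect across h@28): 2 holes -> [(24, 12), (31, 12)]
Unfold 2 (reflect across h@24): 4 holes -> [(16, 12), (23, 12), (24, 12), (31, 12)]
Unfold 3 (reflect across v@8): 8 holes -> [(16, 3), (16, 12), (23, 3), (23, 12), (24, 3), (24, 12), (31, 3), (31, 12)]
Unfold 4 (reflect across h@16): 16 holes -> [(0, 3), (0, 12), (7, 3), (7, 12), (8, 3), (8, 12), (15, 3), (15, 12), (16, 3), (16, 12), (23, 3), (23, 12), (24, 3), (24, 12), (31, 3), (31, 12)]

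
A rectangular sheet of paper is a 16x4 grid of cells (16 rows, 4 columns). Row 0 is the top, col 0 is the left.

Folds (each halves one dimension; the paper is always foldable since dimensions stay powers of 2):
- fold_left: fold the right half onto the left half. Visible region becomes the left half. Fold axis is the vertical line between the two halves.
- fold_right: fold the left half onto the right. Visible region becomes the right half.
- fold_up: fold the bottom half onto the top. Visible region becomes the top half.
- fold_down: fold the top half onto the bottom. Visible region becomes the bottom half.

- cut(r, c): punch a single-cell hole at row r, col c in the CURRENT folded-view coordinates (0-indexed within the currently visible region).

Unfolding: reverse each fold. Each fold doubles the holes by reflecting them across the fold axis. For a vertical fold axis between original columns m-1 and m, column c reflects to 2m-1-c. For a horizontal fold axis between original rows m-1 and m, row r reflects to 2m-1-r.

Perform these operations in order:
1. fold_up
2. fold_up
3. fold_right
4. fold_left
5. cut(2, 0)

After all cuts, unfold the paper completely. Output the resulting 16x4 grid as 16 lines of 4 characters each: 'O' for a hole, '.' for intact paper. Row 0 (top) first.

Op 1 fold_up: fold axis h@8; visible region now rows[0,8) x cols[0,4) = 8x4
Op 2 fold_up: fold axis h@4; visible region now rows[0,4) x cols[0,4) = 4x4
Op 3 fold_right: fold axis v@2; visible region now rows[0,4) x cols[2,4) = 4x2
Op 4 fold_left: fold axis v@3; visible region now rows[0,4) x cols[2,3) = 4x1
Op 5 cut(2, 0): punch at orig (2,2); cuts so far [(2, 2)]; region rows[0,4) x cols[2,3) = 4x1
Unfold 1 (reflect across v@3): 2 holes -> [(2, 2), (2, 3)]
Unfold 2 (reflect across v@2): 4 holes -> [(2, 0), (2, 1), (2, 2), (2, 3)]
Unfold 3 (reflect across h@4): 8 holes -> [(2, 0), (2, 1), (2, 2), (2, 3), (5, 0), (5, 1), (5, 2), (5, 3)]
Unfold 4 (reflect across h@8): 16 holes -> [(2, 0), (2, 1), (2, 2), (2, 3), (5, 0), (5, 1), (5, 2), (5, 3), (10, 0), (10, 1), (10, 2), (10, 3), (13, 0), (13, 1), (13, 2), (13, 3)]

Answer: ....
....
OOOO
....
....
OOOO
....
....
....
....
OOOO
....
....
OOOO
....
....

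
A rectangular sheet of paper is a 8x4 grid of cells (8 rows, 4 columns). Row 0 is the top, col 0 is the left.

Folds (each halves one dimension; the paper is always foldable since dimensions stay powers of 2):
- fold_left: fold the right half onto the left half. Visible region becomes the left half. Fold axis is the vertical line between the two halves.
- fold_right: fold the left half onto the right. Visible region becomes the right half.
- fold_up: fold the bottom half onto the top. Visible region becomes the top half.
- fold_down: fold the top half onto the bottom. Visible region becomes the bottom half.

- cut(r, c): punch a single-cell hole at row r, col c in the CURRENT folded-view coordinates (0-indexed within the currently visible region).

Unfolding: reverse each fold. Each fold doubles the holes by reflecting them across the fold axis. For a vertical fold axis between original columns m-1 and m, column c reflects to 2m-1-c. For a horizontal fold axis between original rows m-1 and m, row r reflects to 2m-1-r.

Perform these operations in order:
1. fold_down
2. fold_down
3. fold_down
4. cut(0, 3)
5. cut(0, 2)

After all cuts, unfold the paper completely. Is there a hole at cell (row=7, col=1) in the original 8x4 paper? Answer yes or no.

Answer: no

Derivation:
Op 1 fold_down: fold axis h@4; visible region now rows[4,8) x cols[0,4) = 4x4
Op 2 fold_down: fold axis h@6; visible region now rows[6,8) x cols[0,4) = 2x4
Op 3 fold_down: fold axis h@7; visible region now rows[7,8) x cols[0,4) = 1x4
Op 4 cut(0, 3): punch at orig (7,3); cuts so far [(7, 3)]; region rows[7,8) x cols[0,4) = 1x4
Op 5 cut(0, 2): punch at orig (7,2); cuts so far [(7, 2), (7, 3)]; region rows[7,8) x cols[0,4) = 1x4
Unfold 1 (reflect across h@7): 4 holes -> [(6, 2), (6, 3), (7, 2), (7, 3)]
Unfold 2 (reflect across h@6): 8 holes -> [(4, 2), (4, 3), (5, 2), (5, 3), (6, 2), (6, 3), (7, 2), (7, 3)]
Unfold 3 (reflect across h@4): 16 holes -> [(0, 2), (0, 3), (1, 2), (1, 3), (2, 2), (2, 3), (3, 2), (3, 3), (4, 2), (4, 3), (5, 2), (5, 3), (6, 2), (6, 3), (7, 2), (7, 3)]
Holes: [(0, 2), (0, 3), (1, 2), (1, 3), (2, 2), (2, 3), (3, 2), (3, 3), (4, 2), (4, 3), (5, 2), (5, 3), (6, 2), (6, 3), (7, 2), (7, 3)]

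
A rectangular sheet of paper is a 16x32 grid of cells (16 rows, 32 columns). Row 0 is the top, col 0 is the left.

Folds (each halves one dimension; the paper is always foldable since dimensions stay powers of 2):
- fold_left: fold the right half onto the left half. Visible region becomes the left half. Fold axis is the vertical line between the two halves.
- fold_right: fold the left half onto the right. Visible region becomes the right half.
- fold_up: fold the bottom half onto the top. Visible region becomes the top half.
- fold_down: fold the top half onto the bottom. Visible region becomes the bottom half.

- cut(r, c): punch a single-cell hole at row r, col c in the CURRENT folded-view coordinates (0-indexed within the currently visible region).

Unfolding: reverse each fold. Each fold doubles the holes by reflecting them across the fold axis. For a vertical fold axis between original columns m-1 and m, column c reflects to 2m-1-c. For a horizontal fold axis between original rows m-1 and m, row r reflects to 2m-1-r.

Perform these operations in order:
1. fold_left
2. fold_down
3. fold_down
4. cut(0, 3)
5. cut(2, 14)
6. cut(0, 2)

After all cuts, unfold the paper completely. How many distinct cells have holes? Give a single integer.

Op 1 fold_left: fold axis v@16; visible region now rows[0,16) x cols[0,16) = 16x16
Op 2 fold_down: fold axis h@8; visible region now rows[8,16) x cols[0,16) = 8x16
Op 3 fold_down: fold axis h@12; visible region now rows[12,16) x cols[0,16) = 4x16
Op 4 cut(0, 3): punch at orig (12,3); cuts so far [(12, 3)]; region rows[12,16) x cols[0,16) = 4x16
Op 5 cut(2, 14): punch at orig (14,14); cuts so far [(12, 3), (14, 14)]; region rows[12,16) x cols[0,16) = 4x16
Op 6 cut(0, 2): punch at orig (12,2); cuts so far [(12, 2), (12, 3), (14, 14)]; region rows[12,16) x cols[0,16) = 4x16
Unfold 1 (reflect across h@12): 6 holes -> [(9, 14), (11, 2), (11, 3), (12, 2), (12, 3), (14, 14)]
Unfold 2 (reflect across h@8): 12 holes -> [(1, 14), (3, 2), (3, 3), (4, 2), (4, 3), (6, 14), (9, 14), (11, 2), (11, 3), (12, 2), (12, 3), (14, 14)]
Unfold 3 (reflect across v@16): 24 holes -> [(1, 14), (1, 17), (3, 2), (3, 3), (3, 28), (3, 29), (4, 2), (4, 3), (4, 28), (4, 29), (6, 14), (6, 17), (9, 14), (9, 17), (11, 2), (11, 3), (11, 28), (11, 29), (12, 2), (12, 3), (12, 28), (12, 29), (14, 14), (14, 17)]

Answer: 24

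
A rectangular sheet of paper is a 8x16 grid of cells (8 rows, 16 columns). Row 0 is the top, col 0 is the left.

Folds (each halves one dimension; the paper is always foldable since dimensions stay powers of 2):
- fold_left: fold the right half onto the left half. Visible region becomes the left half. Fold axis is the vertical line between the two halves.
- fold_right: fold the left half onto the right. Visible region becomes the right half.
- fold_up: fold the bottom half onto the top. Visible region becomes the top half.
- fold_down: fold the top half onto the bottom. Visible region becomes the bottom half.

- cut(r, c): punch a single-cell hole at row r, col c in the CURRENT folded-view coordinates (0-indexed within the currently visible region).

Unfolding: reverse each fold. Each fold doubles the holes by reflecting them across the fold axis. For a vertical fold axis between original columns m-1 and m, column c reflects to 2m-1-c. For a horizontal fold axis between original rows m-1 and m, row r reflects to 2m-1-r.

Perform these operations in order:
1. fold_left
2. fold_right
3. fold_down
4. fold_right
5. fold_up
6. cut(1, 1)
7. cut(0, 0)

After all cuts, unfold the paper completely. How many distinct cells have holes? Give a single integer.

Op 1 fold_left: fold axis v@8; visible region now rows[0,8) x cols[0,8) = 8x8
Op 2 fold_right: fold axis v@4; visible region now rows[0,8) x cols[4,8) = 8x4
Op 3 fold_down: fold axis h@4; visible region now rows[4,8) x cols[4,8) = 4x4
Op 4 fold_right: fold axis v@6; visible region now rows[4,8) x cols[6,8) = 4x2
Op 5 fold_up: fold axis h@6; visible region now rows[4,6) x cols[6,8) = 2x2
Op 6 cut(1, 1): punch at orig (5,7); cuts so far [(5, 7)]; region rows[4,6) x cols[6,8) = 2x2
Op 7 cut(0, 0): punch at orig (4,6); cuts so far [(4, 6), (5, 7)]; region rows[4,6) x cols[6,8) = 2x2
Unfold 1 (reflect across h@6): 4 holes -> [(4, 6), (5, 7), (6, 7), (7, 6)]
Unfold 2 (reflect across v@6): 8 holes -> [(4, 5), (4, 6), (5, 4), (5, 7), (6, 4), (6, 7), (7, 5), (7, 6)]
Unfold 3 (reflect across h@4): 16 holes -> [(0, 5), (0, 6), (1, 4), (1, 7), (2, 4), (2, 7), (3, 5), (3, 6), (4, 5), (4, 6), (5, 4), (5, 7), (6, 4), (6, 7), (7, 5), (7, 6)]
Unfold 4 (reflect across v@4): 32 holes -> [(0, 1), (0, 2), (0, 5), (0, 6), (1, 0), (1, 3), (1, 4), (1, 7), (2, 0), (2, 3), (2, 4), (2, 7), (3, 1), (3, 2), (3, 5), (3, 6), (4, 1), (4, 2), (4, 5), (4, 6), (5, 0), (5, 3), (5, 4), (5, 7), (6, 0), (6, 3), (6, 4), (6, 7), (7, 1), (7, 2), (7, 5), (7, 6)]
Unfold 5 (reflect across v@8): 64 holes -> [(0, 1), (0, 2), (0, 5), (0, 6), (0, 9), (0, 10), (0, 13), (0, 14), (1, 0), (1, 3), (1, 4), (1, 7), (1, 8), (1, 11), (1, 12), (1, 15), (2, 0), (2, 3), (2, 4), (2, 7), (2, 8), (2, 11), (2, 12), (2, 15), (3, 1), (3, 2), (3, 5), (3, 6), (3, 9), (3, 10), (3, 13), (3, 14), (4, 1), (4, 2), (4, 5), (4, 6), (4, 9), (4, 10), (4, 13), (4, 14), (5, 0), (5, 3), (5, 4), (5, 7), (5, 8), (5, 11), (5, 12), (5, 15), (6, 0), (6, 3), (6, 4), (6, 7), (6, 8), (6, 11), (6, 12), (6, 15), (7, 1), (7, 2), (7, 5), (7, 6), (7, 9), (7, 10), (7, 13), (7, 14)]

Answer: 64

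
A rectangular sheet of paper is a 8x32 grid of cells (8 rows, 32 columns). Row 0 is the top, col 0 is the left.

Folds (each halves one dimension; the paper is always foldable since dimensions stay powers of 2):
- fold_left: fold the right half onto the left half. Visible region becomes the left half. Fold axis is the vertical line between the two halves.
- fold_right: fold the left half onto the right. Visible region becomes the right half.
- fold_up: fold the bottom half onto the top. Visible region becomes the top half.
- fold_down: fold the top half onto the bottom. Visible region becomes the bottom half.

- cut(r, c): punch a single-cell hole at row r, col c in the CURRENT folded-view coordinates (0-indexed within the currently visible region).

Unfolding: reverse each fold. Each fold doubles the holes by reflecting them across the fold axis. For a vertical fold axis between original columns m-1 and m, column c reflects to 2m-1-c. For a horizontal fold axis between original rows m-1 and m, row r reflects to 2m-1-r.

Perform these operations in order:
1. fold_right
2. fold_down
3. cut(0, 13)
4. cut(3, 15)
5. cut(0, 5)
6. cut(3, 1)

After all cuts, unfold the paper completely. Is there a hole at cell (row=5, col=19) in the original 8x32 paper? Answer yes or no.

Answer: no

Derivation:
Op 1 fold_right: fold axis v@16; visible region now rows[0,8) x cols[16,32) = 8x16
Op 2 fold_down: fold axis h@4; visible region now rows[4,8) x cols[16,32) = 4x16
Op 3 cut(0, 13): punch at orig (4,29); cuts so far [(4, 29)]; region rows[4,8) x cols[16,32) = 4x16
Op 4 cut(3, 15): punch at orig (7,31); cuts so far [(4, 29), (7, 31)]; region rows[4,8) x cols[16,32) = 4x16
Op 5 cut(0, 5): punch at orig (4,21); cuts so far [(4, 21), (4, 29), (7, 31)]; region rows[4,8) x cols[16,32) = 4x16
Op 6 cut(3, 1): punch at orig (7,17); cuts so far [(4, 21), (4, 29), (7, 17), (7, 31)]; region rows[4,8) x cols[16,32) = 4x16
Unfold 1 (reflect across h@4): 8 holes -> [(0, 17), (0, 31), (3, 21), (3, 29), (4, 21), (4, 29), (7, 17), (7, 31)]
Unfold 2 (reflect across v@16): 16 holes -> [(0, 0), (0, 14), (0, 17), (0, 31), (3, 2), (3, 10), (3, 21), (3, 29), (4, 2), (4, 10), (4, 21), (4, 29), (7, 0), (7, 14), (7, 17), (7, 31)]
Holes: [(0, 0), (0, 14), (0, 17), (0, 31), (3, 2), (3, 10), (3, 21), (3, 29), (4, 2), (4, 10), (4, 21), (4, 29), (7, 0), (7, 14), (7, 17), (7, 31)]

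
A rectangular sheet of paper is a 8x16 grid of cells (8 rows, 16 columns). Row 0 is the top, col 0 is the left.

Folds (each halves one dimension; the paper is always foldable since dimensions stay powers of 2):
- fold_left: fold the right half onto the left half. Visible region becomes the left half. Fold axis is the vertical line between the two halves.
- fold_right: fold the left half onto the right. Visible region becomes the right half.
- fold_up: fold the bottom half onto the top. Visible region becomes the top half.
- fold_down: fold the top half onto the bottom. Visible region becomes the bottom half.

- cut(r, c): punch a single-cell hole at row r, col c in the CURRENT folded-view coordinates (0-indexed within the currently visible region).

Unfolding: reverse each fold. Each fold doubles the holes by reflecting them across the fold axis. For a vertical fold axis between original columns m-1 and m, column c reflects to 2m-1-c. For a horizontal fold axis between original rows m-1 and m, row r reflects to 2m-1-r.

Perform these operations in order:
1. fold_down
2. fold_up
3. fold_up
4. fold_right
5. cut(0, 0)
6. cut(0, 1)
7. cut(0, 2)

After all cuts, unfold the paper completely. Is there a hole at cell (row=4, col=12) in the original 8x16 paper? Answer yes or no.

Answer: no

Derivation:
Op 1 fold_down: fold axis h@4; visible region now rows[4,8) x cols[0,16) = 4x16
Op 2 fold_up: fold axis h@6; visible region now rows[4,6) x cols[0,16) = 2x16
Op 3 fold_up: fold axis h@5; visible region now rows[4,5) x cols[0,16) = 1x16
Op 4 fold_right: fold axis v@8; visible region now rows[4,5) x cols[8,16) = 1x8
Op 5 cut(0, 0): punch at orig (4,8); cuts so far [(4, 8)]; region rows[4,5) x cols[8,16) = 1x8
Op 6 cut(0, 1): punch at orig (4,9); cuts so far [(4, 8), (4, 9)]; region rows[4,5) x cols[8,16) = 1x8
Op 7 cut(0, 2): punch at orig (4,10); cuts so far [(4, 8), (4, 9), (4, 10)]; region rows[4,5) x cols[8,16) = 1x8
Unfold 1 (reflect across v@8): 6 holes -> [(4, 5), (4, 6), (4, 7), (4, 8), (4, 9), (4, 10)]
Unfold 2 (reflect across h@5): 12 holes -> [(4, 5), (4, 6), (4, 7), (4, 8), (4, 9), (4, 10), (5, 5), (5, 6), (5, 7), (5, 8), (5, 9), (5, 10)]
Unfold 3 (reflect across h@6): 24 holes -> [(4, 5), (4, 6), (4, 7), (4, 8), (4, 9), (4, 10), (5, 5), (5, 6), (5, 7), (5, 8), (5, 9), (5, 10), (6, 5), (6, 6), (6, 7), (6, 8), (6, 9), (6, 10), (7, 5), (7, 6), (7, 7), (7, 8), (7, 9), (7, 10)]
Unfold 4 (reflect across h@4): 48 holes -> [(0, 5), (0, 6), (0, 7), (0, 8), (0, 9), (0, 10), (1, 5), (1, 6), (1, 7), (1, 8), (1, 9), (1, 10), (2, 5), (2, 6), (2, 7), (2, 8), (2, 9), (2, 10), (3, 5), (3, 6), (3, 7), (3, 8), (3, 9), (3, 10), (4, 5), (4, 6), (4, 7), (4, 8), (4, 9), (4, 10), (5, 5), (5, 6), (5, 7), (5, 8), (5, 9), (5, 10), (6, 5), (6, 6), (6, 7), (6, 8), (6, 9), (6, 10), (7, 5), (7, 6), (7, 7), (7, 8), (7, 9), (7, 10)]
Holes: [(0, 5), (0, 6), (0, 7), (0, 8), (0, 9), (0, 10), (1, 5), (1, 6), (1, 7), (1, 8), (1, 9), (1, 10), (2, 5), (2, 6), (2, 7), (2, 8), (2, 9), (2, 10), (3, 5), (3, 6), (3, 7), (3, 8), (3, 9), (3, 10), (4, 5), (4, 6), (4, 7), (4, 8), (4, 9), (4, 10), (5, 5), (5, 6), (5, 7), (5, 8), (5, 9), (5, 10), (6, 5), (6, 6), (6, 7), (6, 8), (6, 9), (6, 10), (7, 5), (7, 6), (7, 7), (7, 8), (7, 9), (7, 10)]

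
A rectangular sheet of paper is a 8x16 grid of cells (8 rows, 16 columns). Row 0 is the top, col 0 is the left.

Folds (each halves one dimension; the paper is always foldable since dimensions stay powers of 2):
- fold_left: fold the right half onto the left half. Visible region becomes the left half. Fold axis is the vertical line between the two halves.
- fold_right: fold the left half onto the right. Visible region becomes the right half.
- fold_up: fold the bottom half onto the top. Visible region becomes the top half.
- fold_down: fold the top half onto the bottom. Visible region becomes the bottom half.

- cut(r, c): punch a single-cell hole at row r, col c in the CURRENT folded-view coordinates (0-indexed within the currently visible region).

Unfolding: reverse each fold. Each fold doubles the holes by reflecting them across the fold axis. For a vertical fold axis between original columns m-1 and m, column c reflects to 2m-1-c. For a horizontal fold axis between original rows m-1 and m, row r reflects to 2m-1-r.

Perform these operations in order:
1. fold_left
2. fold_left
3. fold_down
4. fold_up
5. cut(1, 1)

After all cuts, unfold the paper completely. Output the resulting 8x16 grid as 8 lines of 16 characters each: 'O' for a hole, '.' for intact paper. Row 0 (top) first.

Op 1 fold_left: fold axis v@8; visible region now rows[0,8) x cols[0,8) = 8x8
Op 2 fold_left: fold axis v@4; visible region now rows[0,8) x cols[0,4) = 8x4
Op 3 fold_down: fold axis h@4; visible region now rows[4,8) x cols[0,4) = 4x4
Op 4 fold_up: fold axis h@6; visible region now rows[4,6) x cols[0,4) = 2x4
Op 5 cut(1, 1): punch at orig (5,1); cuts so far [(5, 1)]; region rows[4,6) x cols[0,4) = 2x4
Unfold 1 (reflect across h@6): 2 holes -> [(5, 1), (6, 1)]
Unfold 2 (reflect across h@4): 4 holes -> [(1, 1), (2, 1), (5, 1), (6, 1)]
Unfold 3 (reflect across v@4): 8 holes -> [(1, 1), (1, 6), (2, 1), (2, 6), (5, 1), (5, 6), (6, 1), (6, 6)]
Unfold 4 (reflect across v@8): 16 holes -> [(1, 1), (1, 6), (1, 9), (1, 14), (2, 1), (2, 6), (2, 9), (2, 14), (5, 1), (5, 6), (5, 9), (5, 14), (6, 1), (6, 6), (6, 9), (6, 14)]

Answer: ................
.O....O..O....O.
.O....O..O....O.
................
................
.O....O..O....O.
.O....O..O....O.
................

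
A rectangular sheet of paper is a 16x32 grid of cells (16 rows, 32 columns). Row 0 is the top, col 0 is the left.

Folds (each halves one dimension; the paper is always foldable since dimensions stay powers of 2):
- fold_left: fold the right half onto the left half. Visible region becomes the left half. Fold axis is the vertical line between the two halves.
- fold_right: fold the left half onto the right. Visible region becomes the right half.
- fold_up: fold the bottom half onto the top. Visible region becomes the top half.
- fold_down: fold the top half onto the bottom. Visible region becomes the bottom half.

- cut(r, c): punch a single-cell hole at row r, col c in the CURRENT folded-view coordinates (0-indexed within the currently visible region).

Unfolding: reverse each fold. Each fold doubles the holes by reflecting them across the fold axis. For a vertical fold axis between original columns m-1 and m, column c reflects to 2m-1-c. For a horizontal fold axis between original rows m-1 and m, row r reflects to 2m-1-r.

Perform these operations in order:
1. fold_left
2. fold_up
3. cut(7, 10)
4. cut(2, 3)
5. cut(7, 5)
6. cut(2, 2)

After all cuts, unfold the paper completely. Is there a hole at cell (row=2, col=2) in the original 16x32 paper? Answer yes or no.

Op 1 fold_left: fold axis v@16; visible region now rows[0,16) x cols[0,16) = 16x16
Op 2 fold_up: fold axis h@8; visible region now rows[0,8) x cols[0,16) = 8x16
Op 3 cut(7, 10): punch at orig (7,10); cuts so far [(7, 10)]; region rows[0,8) x cols[0,16) = 8x16
Op 4 cut(2, 3): punch at orig (2,3); cuts so far [(2, 3), (7, 10)]; region rows[0,8) x cols[0,16) = 8x16
Op 5 cut(7, 5): punch at orig (7,5); cuts so far [(2, 3), (7, 5), (7, 10)]; region rows[0,8) x cols[0,16) = 8x16
Op 6 cut(2, 2): punch at orig (2,2); cuts so far [(2, 2), (2, 3), (7, 5), (7, 10)]; region rows[0,8) x cols[0,16) = 8x16
Unfold 1 (reflect across h@8): 8 holes -> [(2, 2), (2, 3), (7, 5), (7, 10), (8, 5), (8, 10), (13, 2), (13, 3)]
Unfold 2 (reflect across v@16): 16 holes -> [(2, 2), (2, 3), (2, 28), (2, 29), (7, 5), (7, 10), (7, 21), (7, 26), (8, 5), (8, 10), (8, 21), (8, 26), (13, 2), (13, 3), (13, 28), (13, 29)]
Holes: [(2, 2), (2, 3), (2, 28), (2, 29), (7, 5), (7, 10), (7, 21), (7, 26), (8, 5), (8, 10), (8, 21), (8, 26), (13, 2), (13, 3), (13, 28), (13, 29)]

Answer: yes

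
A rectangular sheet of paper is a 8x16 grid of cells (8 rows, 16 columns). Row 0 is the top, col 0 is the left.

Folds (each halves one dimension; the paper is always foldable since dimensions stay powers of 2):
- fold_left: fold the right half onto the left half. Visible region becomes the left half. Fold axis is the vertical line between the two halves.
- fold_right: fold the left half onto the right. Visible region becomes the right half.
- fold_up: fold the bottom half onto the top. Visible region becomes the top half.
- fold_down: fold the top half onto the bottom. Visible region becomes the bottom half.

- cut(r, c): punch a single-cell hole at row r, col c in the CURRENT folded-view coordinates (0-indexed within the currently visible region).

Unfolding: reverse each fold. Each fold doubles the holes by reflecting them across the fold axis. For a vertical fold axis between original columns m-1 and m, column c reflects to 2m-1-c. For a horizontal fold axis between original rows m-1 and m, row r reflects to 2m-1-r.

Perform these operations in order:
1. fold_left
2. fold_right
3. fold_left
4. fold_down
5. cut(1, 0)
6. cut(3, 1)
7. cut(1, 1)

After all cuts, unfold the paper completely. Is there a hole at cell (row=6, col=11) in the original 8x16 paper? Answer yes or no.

Answer: no

Derivation:
Op 1 fold_left: fold axis v@8; visible region now rows[0,8) x cols[0,8) = 8x8
Op 2 fold_right: fold axis v@4; visible region now rows[0,8) x cols[4,8) = 8x4
Op 3 fold_left: fold axis v@6; visible region now rows[0,8) x cols[4,6) = 8x2
Op 4 fold_down: fold axis h@4; visible region now rows[4,8) x cols[4,6) = 4x2
Op 5 cut(1, 0): punch at orig (5,4); cuts so far [(5, 4)]; region rows[4,8) x cols[4,6) = 4x2
Op 6 cut(3, 1): punch at orig (7,5); cuts so far [(5, 4), (7, 5)]; region rows[4,8) x cols[4,6) = 4x2
Op 7 cut(1, 1): punch at orig (5,5); cuts so far [(5, 4), (5, 5), (7, 5)]; region rows[4,8) x cols[4,6) = 4x2
Unfold 1 (reflect across h@4): 6 holes -> [(0, 5), (2, 4), (2, 5), (5, 4), (5, 5), (7, 5)]
Unfold 2 (reflect across v@6): 12 holes -> [(0, 5), (0, 6), (2, 4), (2, 5), (2, 6), (2, 7), (5, 4), (5, 5), (5, 6), (5, 7), (7, 5), (7, 6)]
Unfold 3 (reflect across v@4): 24 holes -> [(0, 1), (0, 2), (0, 5), (0, 6), (2, 0), (2, 1), (2, 2), (2, 3), (2, 4), (2, 5), (2, 6), (2, 7), (5, 0), (5, 1), (5, 2), (5, 3), (5, 4), (5, 5), (5, 6), (5, 7), (7, 1), (7, 2), (7, 5), (7, 6)]
Unfold 4 (reflect across v@8): 48 holes -> [(0, 1), (0, 2), (0, 5), (0, 6), (0, 9), (0, 10), (0, 13), (0, 14), (2, 0), (2, 1), (2, 2), (2, 3), (2, 4), (2, 5), (2, 6), (2, 7), (2, 8), (2, 9), (2, 10), (2, 11), (2, 12), (2, 13), (2, 14), (2, 15), (5, 0), (5, 1), (5, 2), (5, 3), (5, 4), (5, 5), (5, 6), (5, 7), (5, 8), (5, 9), (5, 10), (5, 11), (5, 12), (5, 13), (5, 14), (5, 15), (7, 1), (7, 2), (7, 5), (7, 6), (7, 9), (7, 10), (7, 13), (7, 14)]
Holes: [(0, 1), (0, 2), (0, 5), (0, 6), (0, 9), (0, 10), (0, 13), (0, 14), (2, 0), (2, 1), (2, 2), (2, 3), (2, 4), (2, 5), (2, 6), (2, 7), (2, 8), (2, 9), (2, 10), (2, 11), (2, 12), (2, 13), (2, 14), (2, 15), (5, 0), (5, 1), (5, 2), (5, 3), (5, 4), (5, 5), (5, 6), (5, 7), (5, 8), (5, 9), (5, 10), (5, 11), (5, 12), (5, 13), (5, 14), (5, 15), (7, 1), (7, 2), (7, 5), (7, 6), (7, 9), (7, 10), (7, 13), (7, 14)]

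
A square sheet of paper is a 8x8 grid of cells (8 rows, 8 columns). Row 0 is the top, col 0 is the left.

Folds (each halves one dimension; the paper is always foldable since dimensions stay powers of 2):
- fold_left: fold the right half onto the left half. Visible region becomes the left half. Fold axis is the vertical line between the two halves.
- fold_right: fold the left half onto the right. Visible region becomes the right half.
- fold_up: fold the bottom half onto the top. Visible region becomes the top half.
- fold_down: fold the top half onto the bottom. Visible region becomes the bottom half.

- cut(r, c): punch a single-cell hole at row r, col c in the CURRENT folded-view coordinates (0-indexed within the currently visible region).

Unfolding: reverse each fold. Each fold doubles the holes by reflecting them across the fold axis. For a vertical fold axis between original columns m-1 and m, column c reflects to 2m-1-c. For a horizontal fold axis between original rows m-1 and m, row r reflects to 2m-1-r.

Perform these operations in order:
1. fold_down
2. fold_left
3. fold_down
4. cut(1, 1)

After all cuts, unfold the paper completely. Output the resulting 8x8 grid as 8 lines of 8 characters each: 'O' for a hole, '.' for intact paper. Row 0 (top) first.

Answer: .O....O.
........
........
.O....O.
.O....O.
........
........
.O....O.

Derivation:
Op 1 fold_down: fold axis h@4; visible region now rows[4,8) x cols[0,8) = 4x8
Op 2 fold_left: fold axis v@4; visible region now rows[4,8) x cols[0,4) = 4x4
Op 3 fold_down: fold axis h@6; visible region now rows[6,8) x cols[0,4) = 2x4
Op 4 cut(1, 1): punch at orig (7,1); cuts so far [(7, 1)]; region rows[6,8) x cols[0,4) = 2x4
Unfold 1 (reflect across h@6): 2 holes -> [(4, 1), (7, 1)]
Unfold 2 (reflect across v@4): 4 holes -> [(4, 1), (4, 6), (7, 1), (7, 6)]
Unfold 3 (reflect across h@4): 8 holes -> [(0, 1), (0, 6), (3, 1), (3, 6), (4, 1), (4, 6), (7, 1), (7, 6)]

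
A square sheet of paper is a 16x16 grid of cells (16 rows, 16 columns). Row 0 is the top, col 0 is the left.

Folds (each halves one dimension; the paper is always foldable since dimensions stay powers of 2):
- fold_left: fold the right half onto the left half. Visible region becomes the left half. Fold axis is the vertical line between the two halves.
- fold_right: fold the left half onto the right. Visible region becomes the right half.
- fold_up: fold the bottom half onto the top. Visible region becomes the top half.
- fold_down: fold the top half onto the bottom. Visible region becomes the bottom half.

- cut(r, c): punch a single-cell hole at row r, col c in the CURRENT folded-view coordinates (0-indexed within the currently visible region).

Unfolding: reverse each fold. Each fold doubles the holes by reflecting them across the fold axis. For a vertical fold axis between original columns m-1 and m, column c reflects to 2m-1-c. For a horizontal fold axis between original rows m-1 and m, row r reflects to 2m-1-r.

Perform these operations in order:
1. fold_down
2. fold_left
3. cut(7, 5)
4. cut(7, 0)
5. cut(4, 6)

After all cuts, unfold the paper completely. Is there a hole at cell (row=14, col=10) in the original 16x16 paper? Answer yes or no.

Op 1 fold_down: fold axis h@8; visible region now rows[8,16) x cols[0,16) = 8x16
Op 2 fold_left: fold axis v@8; visible region now rows[8,16) x cols[0,8) = 8x8
Op 3 cut(7, 5): punch at orig (15,5); cuts so far [(15, 5)]; region rows[8,16) x cols[0,8) = 8x8
Op 4 cut(7, 0): punch at orig (15,0); cuts so far [(15, 0), (15, 5)]; region rows[8,16) x cols[0,8) = 8x8
Op 5 cut(4, 6): punch at orig (12,6); cuts so far [(12, 6), (15, 0), (15, 5)]; region rows[8,16) x cols[0,8) = 8x8
Unfold 1 (reflect across v@8): 6 holes -> [(12, 6), (12, 9), (15, 0), (15, 5), (15, 10), (15, 15)]
Unfold 2 (reflect across h@8): 12 holes -> [(0, 0), (0, 5), (0, 10), (0, 15), (3, 6), (3, 9), (12, 6), (12, 9), (15, 0), (15, 5), (15, 10), (15, 15)]
Holes: [(0, 0), (0, 5), (0, 10), (0, 15), (3, 6), (3, 9), (12, 6), (12, 9), (15, 0), (15, 5), (15, 10), (15, 15)]

Answer: no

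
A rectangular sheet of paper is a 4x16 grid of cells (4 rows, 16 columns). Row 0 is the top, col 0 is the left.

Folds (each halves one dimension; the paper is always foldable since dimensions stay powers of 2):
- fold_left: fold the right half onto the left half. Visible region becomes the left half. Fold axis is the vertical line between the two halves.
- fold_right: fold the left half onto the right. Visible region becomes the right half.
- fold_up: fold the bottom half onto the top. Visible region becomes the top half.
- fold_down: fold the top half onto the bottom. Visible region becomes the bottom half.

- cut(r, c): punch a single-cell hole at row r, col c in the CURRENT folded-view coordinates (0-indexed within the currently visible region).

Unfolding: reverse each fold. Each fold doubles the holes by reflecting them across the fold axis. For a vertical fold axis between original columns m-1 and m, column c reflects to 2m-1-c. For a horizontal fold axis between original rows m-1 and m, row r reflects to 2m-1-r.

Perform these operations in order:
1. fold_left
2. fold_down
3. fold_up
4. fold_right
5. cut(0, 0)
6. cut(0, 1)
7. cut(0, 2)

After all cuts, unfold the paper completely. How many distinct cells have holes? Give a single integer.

Answer: 48

Derivation:
Op 1 fold_left: fold axis v@8; visible region now rows[0,4) x cols[0,8) = 4x8
Op 2 fold_down: fold axis h@2; visible region now rows[2,4) x cols[0,8) = 2x8
Op 3 fold_up: fold axis h@3; visible region now rows[2,3) x cols[0,8) = 1x8
Op 4 fold_right: fold axis v@4; visible region now rows[2,3) x cols[4,8) = 1x4
Op 5 cut(0, 0): punch at orig (2,4); cuts so far [(2, 4)]; region rows[2,3) x cols[4,8) = 1x4
Op 6 cut(0, 1): punch at orig (2,5); cuts so far [(2, 4), (2, 5)]; region rows[2,3) x cols[4,8) = 1x4
Op 7 cut(0, 2): punch at orig (2,6); cuts so far [(2, 4), (2, 5), (2, 6)]; region rows[2,3) x cols[4,8) = 1x4
Unfold 1 (reflect across v@4): 6 holes -> [(2, 1), (2, 2), (2, 3), (2, 4), (2, 5), (2, 6)]
Unfold 2 (reflect across h@3): 12 holes -> [(2, 1), (2, 2), (2, 3), (2, 4), (2, 5), (2, 6), (3, 1), (3, 2), (3, 3), (3, 4), (3, 5), (3, 6)]
Unfold 3 (reflect across h@2): 24 holes -> [(0, 1), (0, 2), (0, 3), (0, 4), (0, 5), (0, 6), (1, 1), (1, 2), (1, 3), (1, 4), (1, 5), (1, 6), (2, 1), (2, 2), (2, 3), (2, 4), (2, 5), (2, 6), (3, 1), (3, 2), (3, 3), (3, 4), (3, 5), (3, 6)]
Unfold 4 (reflect across v@8): 48 holes -> [(0, 1), (0, 2), (0, 3), (0, 4), (0, 5), (0, 6), (0, 9), (0, 10), (0, 11), (0, 12), (0, 13), (0, 14), (1, 1), (1, 2), (1, 3), (1, 4), (1, 5), (1, 6), (1, 9), (1, 10), (1, 11), (1, 12), (1, 13), (1, 14), (2, 1), (2, 2), (2, 3), (2, 4), (2, 5), (2, 6), (2, 9), (2, 10), (2, 11), (2, 12), (2, 13), (2, 14), (3, 1), (3, 2), (3, 3), (3, 4), (3, 5), (3, 6), (3, 9), (3, 10), (3, 11), (3, 12), (3, 13), (3, 14)]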